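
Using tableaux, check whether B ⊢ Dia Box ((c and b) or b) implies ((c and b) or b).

Valid

Tableau for the negation not (Dia Box ((c and b) or b) implies ((c and b) or b)):
1. not (Dia Box ((c and b) or b) implies ((c and b) or b)), w0
2. Dia Box ((c and b) or b), w0   [neg-implies-rule on 1]
3. not ((c and b) or b), w0   [neg-implies-rule on 1]
4. not (c and b), w0   [neg-or-rule on 3]
5. not b, w0   [neg-or-rule on 3]
6. Box ((c and b) or b), w1   [Dia-rule on 2: fresh world w1, w0Rw1]
7. (c and b) or b, w0   [Box-rule on 6 via w1Rw0]
8. (c and b) or b, w1   [Box-rule on 6 via w1Rw1]
9. c and b, w0   [or-rule on 7 (branches; this branch)]
10. c, w0   [and-rule on 9]
11. b, w0   [and-rule on 9]
Accessibility: w0Rw0, w0Rw1, w1Rw0, w1Rw1
Branch closes: b and not b both at w0.
Every branch of the negation's tableau closes; the branch above is one of them.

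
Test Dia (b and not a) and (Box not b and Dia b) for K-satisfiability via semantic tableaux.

Unsatisfiable (every branch closes)

1. Dia (b and not a) and (Box not b and Dia b), 0
2. Dia (b and not a), 0   [and-rule on 1]
3. Box not b and Dia b, 0   [and-rule on 1]
4. Box not b, 0   [and-rule on 3]
5. Dia b, 0   [and-rule on 3]
6. b and not a, 1   [Dia-rule on 2: fresh world 1, 0R1]
7. b, 1   [and-rule on 6]
8. not a, 1   [and-rule on 6]
9. not b, 1   [Box-rule on 4 via 0R1]
Accessibility: 0R1
Branch closes: b and not b both at 1.
Every branch closes; the branch above is one of them.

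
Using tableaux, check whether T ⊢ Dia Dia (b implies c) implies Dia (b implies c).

No, not valid

Tableau for the negation not (Dia Dia (b implies c) implies Dia (b implies c)):
1. not (Dia Dia (b implies c) implies Dia (b implies c)), w0
2. Dia Dia (b implies c), w0   [neg-implies-rule on 1]
3. not Dia (b implies c), w0   [neg-implies-rule on 1]
4. not (b implies c), w0   [neg-Dia-rule on 3 via w0Rw0]
5. b, w0   [neg-implies-rule on 4]
6. not c, w0   [neg-implies-rule on 4]
7. Dia (b implies c), w1   [Dia-rule on 2: fresh world w1, w0Rw1]
8. not (b implies c), w1   [neg-Dia-rule on 3 via w0Rw1]
9. b, w1   [neg-implies-rule on 8]
10. not c, w1   [neg-implies-rule on 8]
11. b implies c, w2   [Dia-rule on 7: fresh world w2, w1Rw2]
12. c, w2   [implies-rule on 11 (branches; this branch)]
Accessibility: w0Rw0, w0Rw1, w1Rw1, w1Rw2, w2Rw2
The negation has an open branch (countermodel exists).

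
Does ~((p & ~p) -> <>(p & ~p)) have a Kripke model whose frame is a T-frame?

1. ~((p & ~p) -> <>(p & ~p)), w0
2. p & ~p, w0
3. ~<>(p & ~p), w0
4. p, w0
5. ~p, w0
Accessibility: w0Rw0
Branch closes: p and ~p both at w0.
All branches of the tableau close; one closing branch shown above.

Unsatisfiable (every branch closes)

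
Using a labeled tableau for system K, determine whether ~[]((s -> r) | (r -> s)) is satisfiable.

1. ~[]((s -> r) | (r -> s)), u
2. ~((s -> r) | (r -> s)), v
3. ~(s -> r), v
4. ~(r -> s), v
5. s, v
6. ~r, v
7. r, v
8. ~s, v
Accessibility: uRv
Branch closes: r and ~r both at v.
(One branch shown.) All branches close.

Unsatisfiable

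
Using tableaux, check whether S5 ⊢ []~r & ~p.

Invalid (countermodel exists)

Tableau for the negation ~([]~r & ~p):
1. ~([]~r & ~p), 0
2. p, 0
Accessibility: 0R0
The negation has an open branch (countermodel exists).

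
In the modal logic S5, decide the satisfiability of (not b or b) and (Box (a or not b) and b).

Satisfiable (open branch found)

1. (not b or b) and (Box (a or not b) and b), 0
2. not b or b, 0   [and-rule on 1]
3. Box (a or not b) and b, 0   [and-rule on 1]
4. Box (a or not b), 0   [and-rule on 3]
5. b, 0   [and-rule on 3]
6. a or not b, 0   [Box-rule on 4 via 0R0]
7. a, 0   [or-rule on 6 (branches; this branch)]
Accessibility: 0R0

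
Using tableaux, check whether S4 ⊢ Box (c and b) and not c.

Invalid (countermodel exists)

Tableau for the negation not (Box (c and b) and not c):
1. not (Box (c and b) and not c), 0
2. c, 0   [neg-and-rule on 1 (branches; this branch)]
Accessibility: 0R0
The negation has an open branch (countermodel exists).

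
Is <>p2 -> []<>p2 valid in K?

Invalid (countermodel exists)

Tableau for the negation ~(<>p2 -> []<>p2):
1. ~(<>p2 -> []<>p2), 0
2. <>p2, 0
3. ~[]<>p2, 0
4. p2, 1
5. ~<>p2, 2
Accessibility: 0R1, 0R2
The negation has an open branch (countermodel exists).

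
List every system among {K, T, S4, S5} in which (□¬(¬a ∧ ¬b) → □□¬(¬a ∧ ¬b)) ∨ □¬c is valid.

S4, S5

S4-tableau for the negation ¬((□¬(¬a ∧ ¬b) → □□¬(¬a ∧ ¬b)) ∨ □¬c):
1. ¬((□¬(¬a ∧ ¬b) → □□¬(¬a ∧ ¬b)) ∨ □¬c), w0
2. ¬(□¬(¬a ∧ ¬b) → □□¬(¬a ∧ ¬b)), w0
3. ¬□¬c, w0
4. □¬(¬a ∧ ¬b), w0
5. ¬□□¬(¬a ∧ ¬b), w0
6. ¬(¬a ∧ ¬b), w0
7. b, w0
8. c, w1
9. ¬(¬a ∧ ¬b), w1
10. b, w1
11. ¬□¬(¬a ∧ ¬b), w2
12. ¬(¬a ∧ ¬b), w2
13. b, w2
14. ¬a ∧ ¬b, w3
15. ¬a, w3
16. ¬b, w3
17. ¬(¬a ∧ ¬b), w3
18. b, w3
Accessibility: w0Rw0, w0Rw1, w0Rw2, w0Rw3, w1Rw1, w2Rw2, w2Rw3, w3Rw3
Branch closes: b and ¬b both at w3.
Every branch closes (one shown): valid in S4, hence also in S5 (every theorem of S4 is a theorem of S5).
T-tableau for the negation ¬((□¬(¬a ∧ ¬b) → □□¬(¬a ∧ ¬b)) ∨ □¬c):
1. ¬((□¬(¬a ∧ ¬b) → □□¬(¬a ∧ ¬b)) ∨ □¬c), w0
2. ¬(□¬(¬a ∧ ¬b) → □□¬(¬a ∧ ¬b)), w0
3. ¬□¬c, w0
4. □¬(¬a ∧ ¬b), w0
5. ¬□□¬(¬a ∧ ¬b), w0
6. ¬(¬a ∧ ¬b), w0
7. b, w0
8. c, w1
9. ¬(¬a ∧ ¬b), w1
10. b, w1
11. ¬□¬(¬a ∧ ¬b), w2
12. ¬(¬a ∧ ¬b), w2
13. b, w2
14. ¬a ∧ ¬b, w3
15. ¬a, w3
16. ¬b, w3
Accessibility: w0Rw0, w0Rw1, w0Rw2, w1Rw1, w2Rw2, w2Rw3, w3Rw3
Complete open branch: countermodel on a T-frame, so not valid in T, nor in K (the same frame is also a K-frame).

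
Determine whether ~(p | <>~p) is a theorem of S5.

No, not valid

Tableau for the negation p | <>~p:
1. p | <>~p, u
2. <>~p, u
3. ~p, v
Accessibility: uRu, uRv, vRu, vRv
The negation has an open branch (countermodel exists).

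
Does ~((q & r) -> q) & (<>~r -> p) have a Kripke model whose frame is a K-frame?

1. ~((q & r) -> q) & (<>~r -> p), 0
2. ~((q & r) -> q), 0   [&-rule on 1]
3. <>~r -> p, 0   [&-rule on 1]
4. q & r, 0   [~->-rule on 2]
5. ~q, 0   [~->-rule on 2]
6. q, 0   [&-rule on 4]
7. r, 0   [&-rule on 4]
Branch closes: q and ~q both at 0.
Every branch closes; the branch above is one of them.

Unsatisfiable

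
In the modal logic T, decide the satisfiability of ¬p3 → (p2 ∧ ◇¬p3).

Yes, satisfiable

1. ¬p3 → (p2 ∧ ◇¬p3), u
2. p2 ∧ ◇¬p3, u
3. p2, u
4. ◇¬p3, u
5. ¬p3, v
Accessibility: uRu, uRv, vRv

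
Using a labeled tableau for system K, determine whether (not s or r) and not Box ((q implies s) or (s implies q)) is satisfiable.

1. (not s or r) and not Box ((q implies s) or (s implies q)), u
2. not s or r, u
3. not Box ((q implies s) or (s implies q)), u
4. r, u
5. not ((q implies s) or (s implies q)), v
6. not (q implies s), v
7. not (s implies q), v
8. q, v
9. not s, v
10. s, v
11. not q, v
Accessibility: uRv
Branch closes: s and not s both at v.
All branches of the tableau close; one closing branch shown above.

Unsatisfiable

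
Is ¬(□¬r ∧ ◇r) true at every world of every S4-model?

Tableau for the negation □¬r ∧ ◇r:
1. □¬r ∧ ◇r, 0
2. □¬r, 0
3. ◇r, 0
4. ¬r, 0
5. r, 1
6. ¬r, 1
Accessibility: 0R0, 0R1, 1R1
Branch closes: r and ¬r both at 1.
All branches of the negation close; one closing branch shown above.

Yes, valid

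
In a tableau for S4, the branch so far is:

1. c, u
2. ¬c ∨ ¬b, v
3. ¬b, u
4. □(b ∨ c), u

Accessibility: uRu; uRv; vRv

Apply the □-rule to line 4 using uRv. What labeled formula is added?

b ∨ c, v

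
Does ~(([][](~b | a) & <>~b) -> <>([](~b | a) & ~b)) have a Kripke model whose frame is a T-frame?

Unsatisfiable (every branch closes)

1. ~(([][](~b | a) & <>~b) -> <>([](~b | a) & ~b)), u
2. [][](~b | a) & <>~b, u
3. ~<>([](~b | a) & ~b), u
4. [][](~b | a), u
5. <>~b, u
6. ~([](~b | a) & ~b), u
7. [](~b | a), u
8. ~b | a, u
9. ~[](~b | a), u
10. a, u
11. ~b, v
12. ~([](~b | a) & ~b), v
13. [](~b | a), v
14. ~b | a, v
15. ~[](~b | a), v
16. a, v
17. ~(~b | a), w
18. b, w
19. ~a, w
20. ~([](~b | a) & ~b), w
21. [](~b | a), w
22. ~b | a, w
23. a, w
Accessibility: uRu, uRv, uRw, vRv, wRw
Branch closes: a and ~a both at w.
(One branch shown.) All branches close.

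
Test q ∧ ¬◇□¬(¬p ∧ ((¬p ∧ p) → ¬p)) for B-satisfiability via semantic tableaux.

Yes, satisfiable

1. q ∧ ¬◇□¬(¬p ∧ ((¬p ∧ p) → ¬p)), w0
2. q, w0
3. ¬◇□¬(¬p ∧ ((¬p ∧ p) → ¬p)), w0
4. ¬□¬(¬p ∧ ((¬p ∧ p) → ¬p)), w0
5. ¬p ∧ ((¬p ∧ p) → ¬p), w1
6. ¬p, w1
7. (¬p ∧ p) → ¬p, w1
8. ¬□¬(¬p ∧ ((¬p ∧ p) → ¬p)), w1
9. ¬p ∧ ((¬p ∧ p) → ¬p), w2
10. ¬p, w2
11. (¬p ∧ p) → ¬p, w2
Accessibility: w0Rw0, w0Rw1, w1Rw0, w1Rw1, w1Rw2, w2Rw1, w2Rw2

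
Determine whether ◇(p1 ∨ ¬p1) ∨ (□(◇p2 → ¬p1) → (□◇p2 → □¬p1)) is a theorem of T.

Tableau for the negation ¬(◇(p1 ∨ ¬p1) ∨ (□(◇p2 → ¬p1) → (□◇p2 → □¬p1))):
1. ¬(◇(p1 ∨ ¬p1) ∨ (□(◇p2 → ¬p1) → (□◇p2 → □¬p1))), 0
2. ¬◇(p1 ∨ ¬p1), 0   [¬∨-rule on 1]
3. ¬(□(◇p2 → ¬p1) → (□◇p2 → □¬p1)), 0   [¬∨-rule on 1]
4. □(◇p2 → ¬p1), 0   [¬→-rule on 3]
5. ¬(□◇p2 → □¬p1), 0   [¬→-rule on 3]
6. □◇p2, 0   [¬→-rule on 5]
7. ¬□¬p1, 0   [¬→-rule on 5]
8. ¬(p1 ∨ ¬p1), 0   [¬◇-rule on 2 via 0R0]
9. ¬p1, 0   [¬∨-rule on 8]
10. p1, 0   [¬∨-rule on 8]
Accessibility: 0R0
Branch closes: p1 and ¬p1 both at 0.
All branches of the negation close; one closing branch shown above.

Yes, valid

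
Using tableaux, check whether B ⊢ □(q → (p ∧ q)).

Not valid

Tableau for the negation ¬□(q → (p ∧ q)):
1. ¬□(q → (p ∧ q)), u
2. ¬(q → (p ∧ q)), v   [¬□-rule on 1: fresh world v, uRv]
3. q, v   [¬→-rule on 2]
4. ¬(p ∧ q), v   [¬→-rule on 2]
5. ¬p, v   [¬∧-rule on 4 (branches; this branch)]
Accessibility: uRu, uRv, vRu, vRv
The negation has an open branch (countermodel exists).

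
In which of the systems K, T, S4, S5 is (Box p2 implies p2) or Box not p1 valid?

T, S4, S5

K-tableau for the negation not ((Box p2 implies p2) or Box not p1):
1. not ((Box p2 implies p2) or Box not p1), 0
2. not (Box p2 implies p2), 0
3. not Box not p1, 0
4. Box p2, 0
5. not p2, 0
6. p1, 1
7. p2, 1
Accessibility: 0R1
Complete open branch: countermodel on a K-frame, so not valid in K.
T-tableau for the negation not ((Box p2 implies p2) or Box not p1):
1. not ((Box p2 implies p2) or Box not p1), 0
2. not (Box p2 implies p2), 0
3. not Box not p1, 0
4. Box p2, 0
5. not p2, 0
6. p2, 0
Accessibility: 0R0
Branch closes: p2 and not p2 both at 0.
Every branch closes (one shown): valid in T, hence also in S4, S5 (every theorem of T is a theorem of S4 and S5).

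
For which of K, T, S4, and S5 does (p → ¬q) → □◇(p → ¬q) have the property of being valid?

S5-tableau for the negation ¬((p → ¬q) → □◇(p → ¬q)):
1. ¬((p → ¬q) → □◇(p → ¬q)), w0
2. p → ¬q, w0   [¬→-rule on 1]
3. ¬□◇(p → ¬q), w0   [¬→-rule on 1]
4. ¬q, w0   [→-rule on 2 (branches; this branch)]
5. ¬◇(p → ¬q), w1   [¬□-rule on 3: fresh world w1, w0Rw1]
6. ¬(p → ¬q), w0   [¬◇-rule on 5 via w1Rw0]
7. p, w0   [¬→-rule on 6]
8. q, w0   [¬→-rule on 6]
Accessibility: w0Rw0, w0Rw1, w1Rw0, w1Rw1
Branch closes: q and ¬q both at w0.
Every branch closes (one shown): valid in S5.
S4-tableau for the negation ¬((p → ¬q) → □◇(p → ¬q)):
1. ¬((p → ¬q) → □◇(p → ¬q)), w0
2. p → ¬q, w0   [¬→-rule on 1]
3. ¬□◇(p → ¬q), w0   [¬→-rule on 1]
4. ¬q, w0   [→-rule on 2 (branches; this branch)]
5. ¬◇(p → ¬q), w1   [¬□-rule on 3: fresh world w1, w0Rw1]
6. ¬(p → ¬q), w1   [¬◇-rule on 5 via w1Rw1]
7. p, w1   [¬→-rule on 6]
8. q, w1   [¬→-rule on 6]
Accessibility: w0Rw0, w0Rw1, w1Rw1
Complete open branch: countermodel on an S4-frame, so not valid in S4, nor in K, T (the same frame is also a K-frame and a T-frame).

S5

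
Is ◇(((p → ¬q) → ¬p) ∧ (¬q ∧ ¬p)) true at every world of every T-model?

No, not valid

Tableau for the negation ¬◇(((p → ¬q) → ¬p) ∧ (¬q ∧ ¬p)):
1. ¬◇(((p → ¬q) → ¬p) ∧ (¬q ∧ ¬p)), 0
2. ¬(((p → ¬q) → ¬p) ∧ (¬q ∧ ¬p)), 0
3. ¬(¬q ∧ ¬p), 0
4. p, 0
Accessibility: 0R0
The negation has an open branch (countermodel exists).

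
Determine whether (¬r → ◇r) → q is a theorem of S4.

Tableau for the negation ¬((¬r → ◇r) → q):
1. ¬((¬r → ◇r) → q), 0
2. ¬r → ◇r, 0
3. ¬q, 0
4. ◇r, 0
5. r, 1
Accessibility: 0R0, 0R1, 1R1
The negation has an open branch (countermodel exists).

Not valid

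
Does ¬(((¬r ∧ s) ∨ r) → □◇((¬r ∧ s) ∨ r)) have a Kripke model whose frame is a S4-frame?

Satisfiable

1. ¬(((¬r ∧ s) ∨ r) → □◇((¬r ∧ s) ∨ r)), w0
2. (¬r ∧ s) ∨ r, w0   [¬→-rule on 1]
3. ¬□◇((¬r ∧ s) ∨ r), w0   [¬→-rule on 1]
4. r, w0   [∨-rule on 2 (branches; this branch)]
5. ¬◇((¬r ∧ s) ∨ r), w1   [¬□-rule on 3: fresh world w1, w0Rw1]
6. ¬((¬r ∧ s) ∨ r), w1   [¬◇-rule on 5 via w1Rw1]
7. ¬(¬r ∧ s), w1   [¬∨-rule on 6]
8. ¬r, w1   [¬∨-rule on 6]
9. ¬s, w1   [¬∧-rule on 7 (branches; this branch)]
Accessibility: w0Rw0, w0Rw1, w1Rw1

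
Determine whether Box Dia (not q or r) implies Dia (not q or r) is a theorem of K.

Tableau for the negation not (Box Dia (not q or r) implies Dia (not q or r)):
1. not (Box Dia (not q or r) implies Dia (not q or r)), 0
2. Box Dia (not q or r), 0   [neg-implies-rule on 1]
3. not Dia (not q or r), 0   [neg-implies-rule on 1]
The negation has an open branch (countermodel exists).

Not valid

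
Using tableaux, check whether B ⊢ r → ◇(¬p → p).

Tableau for the negation ¬(r → ◇(¬p → p)):
1. ¬(r → ◇(¬p → p)), w0
2. r, w0   [¬→-rule on 1]
3. ¬◇(¬p → p), w0   [¬→-rule on 1]
4. ¬(¬p → p), w0   [¬◇-rule on 3 via w0Rw0]
5. ¬p, w0   [¬→-rule on 4]
Accessibility: w0Rw0
The negation has an open branch (countermodel exists).

No, not valid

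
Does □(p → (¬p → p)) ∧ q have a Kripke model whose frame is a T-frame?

Satisfiable (open branch found)

1. □(p → (¬p → p)) ∧ q, u
2. □(p → (¬p → p)), u
3. q, u
4. p → (¬p → p), u
5. ¬p → p, u
6. p, u
Accessibility: uRu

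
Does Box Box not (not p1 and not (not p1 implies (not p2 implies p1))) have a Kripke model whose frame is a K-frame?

Yes, satisfiable

1. Box Box not (not p1 and not (not p1 implies (not p2 implies p1))), u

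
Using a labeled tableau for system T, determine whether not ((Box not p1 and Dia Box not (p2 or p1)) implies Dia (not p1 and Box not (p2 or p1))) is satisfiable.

1. not ((Box not p1 and Dia Box not (p2 or p1)) implies Dia (not p1 and Box not (p2 or p1))), w0
2. Box not p1 and Dia Box not (p2 or p1), w0   [neg-implies-rule on 1]
3. not Dia (not p1 and Box not (p2 or p1)), w0   [neg-implies-rule on 1]
4. Box not p1, w0   [and-rule on 2]
5. Dia Box not (p2 or p1), w0   [and-rule on 2]
6. not (not p1 and Box not (p2 or p1)), w0   [neg-Dia-rule on 3 via w0Rw0]
7. not p1, w0   [Box-rule on 4 via w0Rw0]
8. not Box not (p2 or p1), w0   [neg-and-rule on 6 (branches; this branch)]
9. Box not (p2 or p1), w1   [Dia-rule on 5: fresh world w1, w0Rw1]
10. not (not p1 and Box not (p2 or p1)), w1   [neg-Dia-rule on 3 via w0Rw1]
11. not p1, w1   [Box-rule on 4 via w0Rw1]
12. not (p2 or p1), w1   [Box-rule on 9 via w1Rw1]
13. not p2, w1   [neg-or-rule on 12]
14. not Box not (p2 or p1), w1   [neg-and-rule on 10 (branches; this branch)]
15. p2 or p1, w2   [neg-Box-rule on 8: fresh world w2, w0Rw2]
16. not (not p1 and Box not (p2 or p1)), w2   [neg-Dia-rule on 3 via w0Rw2]
17. not p1, w2   [Box-rule on 4 via w0Rw2]
18. p2, w2   [or-rule on 15 (branches; this branch)]
19. not Box not (p2 or p1), w2   [neg-and-rule on 16 (branches; this branch)]
20. p2 or p1, w3   [neg-Box-rule on 14: fresh world w3, w1Rw3]
21. not (p2 or p1), w3   [Box-rule on 9 via w1Rw3]
22. not p2, w3   [neg-or-rule on 21]
23. not p1, w3   [neg-or-rule on 21]
24. p1, w3   [or-rule on 20 (branches; this branch)]
Accessibility: w0Rw0, w0Rw1, w0Rw2, w1Rw1, w1Rw3, w2Rw2, w3Rw3
Branch closes: p1 and not p1 both at w3.
(One branch shown.) All branches close.

Unsatisfiable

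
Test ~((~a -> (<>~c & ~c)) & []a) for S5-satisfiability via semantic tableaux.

Satisfiable

1. ~((~a -> (<>~c & ~c)) & []a), 0
2. ~[]a, 0   [~&-rule on 1 (branches; this branch)]
3. ~a, 1   [~[]-rule on 2: fresh world 1, 0R1]
Accessibility: 0R0, 0R1, 1R0, 1R1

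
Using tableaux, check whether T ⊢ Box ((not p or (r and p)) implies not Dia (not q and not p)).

Tableau for the negation not Box ((not p or (r and p)) implies not Dia (not q and not p)):
1. not Box ((not p or (r and p)) implies not Dia (not q and not p)), 0
2. not ((not p or (r and p)) implies not Dia (not q and not p)), 1   [neg-Box-rule on 1: fresh world 1, 0R1]
3. not p or (r and p), 1   [neg-implies-rule on 2]
4. Dia (not q and not p), 1   [neg-implies-rule on 2]
5. r and p, 1   [or-rule on 3 (branches; this branch)]
6. r, 1   [and-rule on 5]
7. p, 1   [and-rule on 5]
8. not q and not p, 2   [Dia-rule on 4: fresh world 2, 1R2]
9. not q, 2   [and-rule on 8]
10. not p, 2   [and-rule on 8]
Accessibility: 0R0, 0R1, 1R1, 1R2, 2R2
The negation has an open branch (countermodel exists).

No, not valid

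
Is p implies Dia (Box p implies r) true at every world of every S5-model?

Invalid (countermodel exists)

Tableau for the negation not (p implies Dia (Box p implies r)):
1. not (p implies Dia (Box p implies r)), 0
2. p, 0
3. not Dia (Box p implies r), 0
4. not (Box p implies r), 0
5. Box p, 0
6. not r, 0
Accessibility: 0R0
The negation has an open branch (countermodel exists).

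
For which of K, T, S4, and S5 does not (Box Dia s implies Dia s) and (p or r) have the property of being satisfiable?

K-tableau for the formula:
1. not (Box Dia s implies Dia s) and (p or r), 0
2. not (Box Dia s implies Dia s), 0
3. p or r, 0
4. Box Dia s, 0
5. not Dia s, 0
6. r, 0
Complete open branch: satisfiable in K.
T-tableau for the formula:
1. not (Box Dia s implies Dia s) and (p or r), 0
2. not (Box Dia s implies Dia s), 0
3. p or r, 0
4. Box Dia s, 0
5. not Dia s, 0
6. Dia s, 0
7. not s, 0
8. r, 0
9. s, 1
10. Dia s, 1
11. not s, 1
Accessibility: 0R0, 0R1, 1R1
Branch closes: s and not s both at 1.
Every branch closes (one shown): unsatisfiable in T, hence also in S4, S5 (every S4/S5-frame is a T-frame).

K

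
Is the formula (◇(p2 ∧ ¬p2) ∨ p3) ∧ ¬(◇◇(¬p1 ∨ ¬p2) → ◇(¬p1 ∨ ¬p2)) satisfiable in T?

1. (◇(p2 ∧ ¬p2) ∨ p3) ∧ ¬(◇◇(¬p1 ∨ ¬p2) → ◇(¬p1 ∨ ¬p2)), u
2. ◇(p2 ∧ ¬p2) ∨ p3, u
3. ¬(◇◇(¬p1 ∨ ¬p2) → ◇(¬p1 ∨ ¬p2)), u
4. ◇◇(¬p1 ∨ ¬p2), u
5. ¬◇(¬p1 ∨ ¬p2), u
6. ¬(¬p1 ∨ ¬p2), u
7. p1, u
8. p2, u
9. p3, u
10. ◇(¬p1 ∨ ¬p2), v
11. ¬(¬p1 ∨ ¬p2), v
12. p1, v
13. p2, v
14. ¬p1 ∨ ¬p2, w
15. ¬p2, w
Accessibility: uRu, uRv, vRv, vRw, wRw

Yes, satisfiable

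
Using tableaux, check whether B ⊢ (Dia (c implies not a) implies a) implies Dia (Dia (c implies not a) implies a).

Tableau for the negation not ((Dia (c implies not a) implies a) implies Dia (Dia (c implies not a) implies a)):
1. not ((Dia (c implies not a) implies a) implies Dia (Dia (c implies not a) implies a)), u
2. Dia (c implies not a) implies a, u   [neg-implies-rule on 1]
3. not Dia (Dia (c implies not a) implies a), u   [neg-implies-rule on 1]
4. not (Dia (c implies not a) implies a), u   [neg-Dia-rule on 3 via uRu]
5. Dia (c implies not a), u   [neg-implies-rule on 4]
6. not a, u   [neg-implies-rule on 4]
7. not Dia (c implies not a), u   [implies-rule on 2 (branches; this branch)]
8. not (c implies not a), u   [neg-Dia-rule on 7 via uRu]
9. c, u   [neg-implies-rule on 8]
10. a, u   [neg-implies-rule on 8]
Accessibility: uRu
Branch closes: a and not a both at u.
All branches of the negation close; one closing branch shown above.

Valid in B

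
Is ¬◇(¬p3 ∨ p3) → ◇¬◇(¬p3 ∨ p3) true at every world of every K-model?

Tableau for the negation ¬(¬◇(¬p3 ∨ p3) → ◇¬◇(¬p3 ∨ p3)):
1. ¬(¬◇(¬p3 ∨ p3) → ◇¬◇(¬p3 ∨ p3)), u
2. ¬◇(¬p3 ∨ p3), u   [¬→-rule on 1]
3. ¬◇¬◇(¬p3 ∨ p3), u   [¬→-rule on 1]
The negation has an open branch (countermodel exists).

Invalid (countermodel exists)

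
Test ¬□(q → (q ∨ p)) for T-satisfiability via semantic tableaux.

1. ¬□(q → (q ∨ p)), w0
2. ¬(q → (q ∨ p)), w1
3. q, w1
4. ¬(q ∨ p), w1
5. ¬q, w1
6. ¬p, w1
Accessibility: w0Rw0, w0Rw1, w1Rw1
Branch closes: q and ¬q both at w1.
Every branch closes; the branch above is one of them.

No, unsatisfiable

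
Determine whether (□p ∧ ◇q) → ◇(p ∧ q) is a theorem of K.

Yes, valid

Tableau for the negation ¬((□p ∧ ◇q) → ◇(p ∧ q)):
1. ¬((□p ∧ ◇q) → ◇(p ∧ q)), w0
2. □p ∧ ◇q, w0
3. ¬◇(p ∧ q), w0
4. □p, w0
5. ◇q, w0
6. q, w1
7. ¬(p ∧ q), w1
8. p, w1
9. ¬q, w1
Accessibility: w0Rw1
Branch closes: q and ¬q both at w1.
All branches of the negation close; one closing branch shown above.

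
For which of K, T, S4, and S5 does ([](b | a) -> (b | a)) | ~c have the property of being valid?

T, S4, S5

K-tableau for the negation ~(([](b | a) -> (b | a)) | ~c):
1. ~(([](b | a) -> (b | a)) | ~c), 0
2. ~([](b | a) -> (b | a)), 0   [~|-rule on 1]
3. c, 0   [~|-rule on 1]
4. [](b | a), 0   [~->-rule on 2]
5. ~(b | a), 0   [~->-rule on 2]
6. ~b, 0   [~|-rule on 5]
7. ~a, 0   [~|-rule on 5]
Complete open branch: countermodel on a K-frame, so not valid in K.
T-tableau for the negation ~(([](b | a) -> (b | a)) | ~c):
1. ~(([](b | a) -> (b | a)) | ~c), 0
2. ~([](b | a) -> (b | a)), 0   [~|-rule on 1]
3. c, 0   [~|-rule on 1]
4. [](b | a), 0   [~->-rule on 2]
5. ~(b | a), 0   [~->-rule on 2]
6. ~b, 0   [~|-rule on 5]
7. ~a, 0   [~|-rule on 5]
8. b | a, 0   [[]-rule on 4 via 0R0]
9. a, 0   [|-rule on 8 (branches; this branch)]
Accessibility: 0R0
Branch closes: a and ~a both at 0.
Every branch closes (one shown): valid in T, hence also in S4, S5 (every theorem of T is a theorem of S4 and S5).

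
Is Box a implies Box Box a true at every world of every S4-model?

Tableau for the negation not (Box a implies Box Box a):
1. not (Box a implies Box Box a), 0
2. Box a, 0
3. not Box Box a, 0
4. a, 0
5. not Box a, 1
6. a, 1
7. not a, 2
8. a, 2
Accessibility: 0R0, 0R1, 0R2, 1R1, 1R2, 2R2
Branch closes: a and not a both at 2.
Every branch of the negation's tableau closes; the branch above is one of them.

Yes, valid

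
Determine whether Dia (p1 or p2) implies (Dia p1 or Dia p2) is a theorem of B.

Tableau for the negation not (Dia (p1 or p2) implies (Dia p1 or Dia p2)):
1. not (Dia (p1 or p2) implies (Dia p1 or Dia p2)), 0
2. Dia (p1 or p2), 0
3. not (Dia p1 or Dia p2), 0
4. not Dia p1, 0
5. not Dia p2, 0
6. not p1, 0
7. not p2, 0
8. p1 or p2, 1
9. not p1, 1
10. not p2, 1
11. p2, 1
Accessibility: 0R0, 0R1, 1R0, 1R1
Branch closes: p2 and not p2 both at 1.
All branches of the negation close; one closing branch shown above.

Valid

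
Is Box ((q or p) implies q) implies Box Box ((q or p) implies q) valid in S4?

Yes, valid

Tableau for the negation not (Box ((q or p) implies q) implies Box Box ((q or p) implies q)):
1. not (Box ((q or p) implies q) implies Box Box ((q or p) implies q)), u
2. Box ((q or p) implies q), u   [neg-implies-rule on 1]
3. not Box Box ((q or p) implies q), u   [neg-implies-rule on 1]
4. (q or p) implies q, u   [Box-rule on 2 via uRu]
5. not (q or p), u   [implies-rule on 4 (branches; this branch)]
6. not q, u   [neg-or-rule on 5]
7. not p, u   [neg-or-rule on 5]
8. not Box ((q or p) implies q), v   [neg-Box-rule on 3: fresh world v, uRv]
9. (q or p) implies q, v   [Box-rule on 2 via uRv]
10. not (q or p), v   [implies-rule on 9 (branches; this branch)]
11. not q, v   [neg-or-rule on 10]
12. not p, v   [neg-or-rule on 10]
13. not ((q or p) implies q), w   [neg-Box-rule on 8: fresh world w, vRw]
14. q or p, w   [neg-implies-rule on 13]
15. not q, w   [neg-implies-rule on 13]
16. (q or p) implies q, w   [Box-rule on 2 via uRw]
17. p, w   [or-rule on 14 (branches; this branch)]
18. not (q or p), w   [implies-rule on 16 (branches; this branch)]
19. not p, w   [neg-or-rule on 18]
Accessibility: uRu, uRv, uRw, vRv, vRw, wRw
Branch closes: p and not p both at w.
Every branch of the negation's tableau closes; the branch above is one of them.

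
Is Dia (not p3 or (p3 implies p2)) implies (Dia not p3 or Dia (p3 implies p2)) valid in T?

Tableau for the negation not (Dia (not p3 or (p3 implies p2)) implies (Dia not p3 or Dia (p3 implies p2))):
1. not (Dia (not p3 or (p3 implies p2)) implies (Dia not p3 or Dia (p3 implies p2))), w0
2. Dia (not p3 or (p3 implies p2)), w0
3. not (Dia not p3 or Dia (p3 implies p2)), w0
4. not Dia not p3, w0
5. not Dia (p3 implies p2), w0
6. p3, w0
7. not (p3 implies p2), w0
8. not p2, w0
9. not p3 or (p3 implies p2), w1
10. p3, w1
11. not (p3 implies p2), w1
12. not p2, w1
13. p3 implies p2, w1
14. p2, w1
Accessibility: w0Rw0, w0Rw1, w1Rw1
Branch closes: p2 and not p2 both at w1.
Every branch of the negation's tableau closes; the branch above is one of them.

Valid in T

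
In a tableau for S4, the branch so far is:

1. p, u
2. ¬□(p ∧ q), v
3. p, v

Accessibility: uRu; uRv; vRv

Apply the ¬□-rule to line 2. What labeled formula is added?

a fresh world w with vRw, and ¬(p ∧ q) at w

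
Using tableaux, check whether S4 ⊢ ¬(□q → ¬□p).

Tableau for the negation □q → ¬□p:
1. □q → ¬□p, w0
2. ¬□p, w0
3. ¬p, w1
Accessibility: w0Rw0, w0Rw1, w1Rw1
The negation has an open branch (countermodel exists).

Invalid (countermodel exists)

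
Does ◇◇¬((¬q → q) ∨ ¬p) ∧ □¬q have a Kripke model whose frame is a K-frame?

Satisfiable

1. ◇◇¬((¬q → q) ∨ ¬p) ∧ □¬q, u
2. ◇◇¬((¬q → q) ∨ ¬p), u
3. □¬q, u
4. ◇¬((¬q → q) ∨ ¬p), v
5. ¬q, v
6. ¬((¬q → q) ∨ ¬p), w
7. ¬(¬q → q), w
8. p, w
9. ¬q, w
Accessibility: uRv, vRw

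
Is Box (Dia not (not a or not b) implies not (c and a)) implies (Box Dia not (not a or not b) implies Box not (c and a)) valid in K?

Tableau for the negation not (Box (Dia not (not a or not b) implies not (c and a)) implies (Box Dia not (not a or not b) implies Box not (c and a))):
1. not (Box (Dia not (not a or not b) implies not (c and a)) implies (Box Dia not (not a or not b) implies Box not (c and a))), w0
2. Box (Dia not (not a or not b) implies not (c and a)), w0
3. not (Box Dia not (not a or not b) implies Box not (c and a)), w0
4. Box Dia not (not a or not b), w0
5. not Box not (c and a), w0
6. c and a, w1
7. c, w1
8. a, w1
9. Dia not (not a or not b) implies not (c and a), w1
10. Dia not (not a or not b), w1
11. not Dia not (not a or not b), w1
12. not (not a or not b), w2
13. a, w2
14. b, w2
15. not a or not b, w2
16. not b, w2
Accessibility: w0Rw1, w1Rw2
Branch closes: b and not b both at w2.
All branches of the negation close; one closing branch shown above.

Valid in K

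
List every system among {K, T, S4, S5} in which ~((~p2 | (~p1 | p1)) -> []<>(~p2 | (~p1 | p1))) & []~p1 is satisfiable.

K

T-tableau for the formula:
1. ~((~p2 | (~p1 | p1)) -> []<>(~p2 | (~p1 | p1))) & []~p1, u
2. ~((~p2 | (~p1 | p1)) -> []<>(~p2 | (~p1 | p1))), u
3. []~p1, u
4. ~p2 | (~p1 | p1), u
5. ~[]<>(~p2 | (~p1 | p1)), u
6. ~p1, u
7. ~p1 | p1, u
8. ~<>(~p2 | (~p1 | p1)), v
9. ~p1, v
10. ~(~p2 | (~p1 | p1)), v
11. p2, v
12. ~(~p1 | p1), v
13. p1, v
Accessibility: uRu, uRv, vRv
Branch closes: p1 and ~p1 both at v.
Every branch closes (one shown): unsatisfiable in T, hence also in S4, S5 (every S4/S5-frame is a T-frame).
K-tableau for the formula:
1. ~((~p2 | (~p1 | p1)) -> []<>(~p2 | (~p1 | p1))) & []~p1, u
2. ~((~p2 | (~p1 | p1)) -> []<>(~p2 | (~p1 | p1))), u
3. []~p1, u
4. ~p2 | (~p1 | p1), u
5. ~[]<>(~p2 | (~p1 | p1)), u
6. ~p1 | p1, u
7. p1, u
8. ~<>(~p2 | (~p1 | p1)), v
9. ~p1, v
Accessibility: uRv
Complete open branch: satisfiable in K.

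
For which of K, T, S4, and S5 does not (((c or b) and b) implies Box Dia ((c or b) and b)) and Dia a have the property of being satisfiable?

K, T, S4

S4-tableau for the formula:
1. not (((c or b) and b) implies Box Dia ((c or b) and b)) and Dia a, u
2. not (((c or b) and b) implies Box Dia ((c or b) and b)), u   [and-rule on 1]
3. Dia a, u   [and-rule on 1]
4. (c or b) and b, u   [neg-implies-rule on 2]
5. not Box Dia ((c or b) and b), u   [neg-implies-rule on 2]
6. c or b, u   [and-rule on 4]
7. b, u   [and-rule on 4]
8. a, v   [Dia-rule on 3: fresh world v, uRv]
9. not Dia ((c or b) and b), w   [neg-Box-rule on 5: fresh world w, uRw]
10. not ((c or b) and b), w   [neg-Dia-rule on 9 via wRw]
11. not b, w   [neg-and-rule on 10 (branches; this branch)]
Accessibility: uRu, uRv, uRw, vRv, wRw
Complete open branch: satisfiable in S4, hence also in K, T (this S4-model is also a K-model and a T-model).
S5-tableau for the formula:
1. not (((c or b) and b) implies Box Dia ((c or b) and b)) and Dia a, u
2. not (((c or b) and b) implies Box Dia ((c or b) and b)), u   [and-rule on 1]
3. Dia a, u   [and-rule on 1]
4. (c or b) and b, u   [neg-implies-rule on 2]
5. not Box Dia ((c or b) and b), u   [neg-implies-rule on 2]
6. c or b, u   [and-rule on 4]
7. b, u   [and-rule on 4]
8. a, v   [Dia-rule on 3: fresh world v, uRv]
9. not Dia ((c or b) and b), w   [neg-Box-rule on 5: fresh world w, uRw]
10. not ((c or b) and b), u   [neg-Dia-rule on 9 via wRu]
11. not ((c or b) and b), v   [neg-Dia-rule on 9 via wRv]
12. not ((c or b) and b), w   [neg-Dia-rule on 9 via wRw]
13. not (c or b), u   [neg-and-rule on 10 (branches; this branch)]
14. not c, u   [neg-or-rule on 13]
15. not b, u   [neg-or-rule on 13]
Accessibility: uRu, uRv, uRw, vRu, vRv, vRw, wRu, wRv, wRw
Branch closes: b and not b both at u.
Every branch closes (one shown): unsatisfiable in S5.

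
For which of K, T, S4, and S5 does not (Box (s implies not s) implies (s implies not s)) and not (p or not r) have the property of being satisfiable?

K

T-tableau for the formula:
1. not (Box (s implies not s) implies (s implies not s)) and not (p or not r), 0
2. not (Box (s implies not s) implies (s implies not s)), 0
3. not (p or not r), 0
4. Box (s implies not s), 0
5. not (s implies not s), 0
6. not p, 0
7. r, 0
8. s, 0
9. s implies not s, 0
10. not s, 0
Accessibility: 0R0
Branch closes: s and not s both at 0.
Every branch closes (one shown): unsatisfiable in T, hence also in S4, S5 (every S4/S5-frame is a T-frame).
K-tableau for the formula:
1. not (Box (s implies not s) implies (s implies not s)) and not (p or not r), 0
2. not (Box (s implies not s) implies (s implies not s)), 0
3. not (p or not r), 0
4. Box (s implies not s), 0
5. not (s implies not s), 0
6. not p, 0
7. r, 0
8. s, 0
Complete open branch: satisfiable in K.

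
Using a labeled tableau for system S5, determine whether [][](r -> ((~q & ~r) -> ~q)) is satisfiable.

1. [][](r -> ((~q & ~r) -> ~q)), w0
2. [](r -> ((~q & ~r) -> ~q)), w0
3. r -> ((~q & ~r) -> ~q), w0
4. (~q & ~r) -> ~q, w0
5. ~q, w0
Accessibility: w0Rw0

Satisfiable (open branch found)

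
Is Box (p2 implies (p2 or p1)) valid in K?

Valid in K

Tableau for the negation not Box (p2 implies (p2 or p1)):
1. not Box (p2 implies (p2 or p1)), u
2. not (p2 implies (p2 or p1)), v
3. p2, v
4. not (p2 or p1), v
5. not p2, v
6. not p1, v
Accessibility: uRv
Branch closes: p2 and not p2 both at v.
All branches of the negation close; one closing branch shown above.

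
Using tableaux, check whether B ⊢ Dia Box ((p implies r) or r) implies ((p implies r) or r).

Valid

Tableau for the negation not (Dia Box ((p implies r) or r) implies ((p implies r) or r)):
1. not (Dia Box ((p implies r) or r) implies ((p implies r) or r)), u
2. Dia Box ((p implies r) or r), u
3. not ((p implies r) or r), u
4. not (p implies r), u
5. not r, u
6. p, u
7. Box ((p implies r) or r), v
8. (p implies r) or r, u
9. (p implies r) or r, v
10. p implies r, u
11. r, v
12. r, u
Accessibility: uRu, uRv, vRu, vRv
Branch closes: r and not r both at u.
All branches of the negation close; one closing branch shown above.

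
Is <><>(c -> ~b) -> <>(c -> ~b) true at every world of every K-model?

Tableau for the negation ~(<><>(c -> ~b) -> <>(c -> ~b)):
1. ~(<><>(c -> ~b) -> <>(c -> ~b)), u
2. <><>(c -> ~b), u   [~->-rule on 1]
3. ~<>(c -> ~b), u   [~->-rule on 1]
4. <>(c -> ~b), v   [<>-rule on 2: fresh world v, uRv]
5. ~(c -> ~b), v   [~<>-rule on 3 via uRv]
6. c, v   [~->-rule on 5]
7. b, v   [~->-rule on 5]
8. c -> ~b, w   [<>-rule on 4: fresh world w, vRw]
9. ~b, w   [->-rule on 8 (branches; this branch)]
Accessibility: uRv, vRw
The negation has an open branch (countermodel exists).

Invalid (countermodel exists)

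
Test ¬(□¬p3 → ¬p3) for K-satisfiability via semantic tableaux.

1. ¬(□¬p3 → ¬p3), u
2. □¬p3, u
3. p3, u

Yes, satisfiable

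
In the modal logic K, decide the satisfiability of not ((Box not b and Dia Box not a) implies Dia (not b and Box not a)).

1. not ((Box not b and Dia Box not a) implies Dia (not b and Box not a)), u
2. Box not b and Dia Box not a, u
3. not Dia (not b and Box not a), u
4. Box not b, u
5. Dia Box not a, u
6. Box not a, v
7. not (not b and Box not a), v
8. not b, v
9. not Box not a, v
10. a, w
11. not a, w
Accessibility: uRv, vRw
Branch closes: a and not a both at w.
All branches of the tableau close; one closing branch shown above.

No, unsatisfiable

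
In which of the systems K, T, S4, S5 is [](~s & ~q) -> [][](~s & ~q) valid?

S4, S5

S4-tableau for the negation ~([](~s & ~q) -> [][](~s & ~q)):
1. ~([](~s & ~q) -> [][](~s & ~q)), w0
2. [](~s & ~q), w0
3. ~[][](~s & ~q), w0
4. ~s & ~q, w0
5. ~s, w0
6. ~q, w0
7. ~[](~s & ~q), w1
8. ~s & ~q, w1
9. ~s, w1
10. ~q, w1
11. ~(~s & ~q), w2
12. ~s & ~q, w2
13. ~s, w2
14. ~q, w2
15. q, w2
Accessibility: w0Rw0, w0Rw1, w0Rw2, w1Rw1, w1Rw2, w2Rw2
Branch closes: q and ~q both at w2.
Every branch closes (one shown): valid in S4, hence also in S5 (every theorem of S4 is a theorem of S5).
T-tableau for the negation ~([](~s & ~q) -> [][](~s & ~q)):
1. ~([](~s & ~q) -> [][](~s & ~q)), w0
2. [](~s & ~q), w0
3. ~[][](~s & ~q), w0
4. ~s & ~q, w0
5. ~s, w0
6. ~q, w0
7. ~[](~s & ~q), w1
8. ~s & ~q, w1
9. ~s, w1
10. ~q, w1
11. ~(~s & ~q), w2
12. q, w2
Accessibility: w0Rw0, w0Rw1, w1Rw1, w1Rw2, w2Rw2
Complete open branch: countermodel on a T-frame, so not valid in T, nor in K (the same frame is also a K-frame).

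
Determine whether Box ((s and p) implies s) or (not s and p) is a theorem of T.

Tableau for the negation not (Box ((s and p) implies s) or (not s and p)):
1. not (Box ((s and p) implies s) or (not s and p)), w0
2. not Box ((s and p) implies s), w0   [neg-or-rule on 1]
3. not (not s and p), w0   [neg-or-rule on 1]
4. not p, w0   [neg-and-rule on 3 (branches; this branch)]
5. not ((s and p) implies s), w1   [neg-Box-rule on 2: fresh world w1, w0Rw1]
6. s and p, w1   [neg-implies-rule on 5]
7. not s, w1   [neg-implies-rule on 5]
8. s, w1   [and-rule on 6]
9. p, w1   [and-rule on 6]
Accessibility: w0Rw0, w0Rw1, w1Rw1
Branch closes: s and not s both at w1.
All branches of the negation close; one closing branch shown above.

Yes, valid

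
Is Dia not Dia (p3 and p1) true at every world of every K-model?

Not valid

Tableau for the negation not Dia not Dia (p3 and p1):
1. not Dia not Dia (p3 and p1), u
The negation has an open branch (countermodel exists).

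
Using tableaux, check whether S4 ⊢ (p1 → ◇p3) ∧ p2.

No, not valid

Tableau for the negation ¬((p1 → ◇p3) ∧ p2):
1. ¬((p1 → ◇p3) ∧ p2), w0
2. ¬p2, w0   [¬∧-rule on 1 (branches; this branch)]
Accessibility: w0Rw0
The negation has an open branch (countermodel exists).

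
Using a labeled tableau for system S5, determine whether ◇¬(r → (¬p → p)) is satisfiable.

1. ◇¬(r → (¬p → p)), w0
2. ¬(r → (¬p → p)), w1   [◇-rule on 1: fresh world w1, w0Rw1]
3. r, w1   [¬→-rule on 2]
4. ¬(¬p → p), w1   [¬→-rule on 2]
5. ¬p, w1   [¬→-rule on 4]
Accessibility: w0Rw0, w0Rw1, w1Rw0, w1Rw1

Satisfiable (open branch found)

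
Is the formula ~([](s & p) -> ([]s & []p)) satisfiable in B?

1. ~([](s & p) -> ([]s & []p)), 0
2. [](s & p), 0   [~->-rule on 1]
3. ~([]s & []p), 0   [~->-rule on 1]
4. s & p, 0   [[]-rule on 2 via 0R0]
5. s, 0   [&-rule on 4]
6. p, 0   [&-rule on 4]
7. ~[]p, 0   [~&-rule on 3 (branches; this branch)]
8. ~p, 1   [~[]-rule on 7: fresh world 1, 0R1]
9. s & p, 1   [[]-rule on 2 via 0R1]
10. s, 1   [&-rule on 9]
11. p, 1   [&-rule on 9]
Accessibility: 0R0, 0R1, 1R0, 1R1
Branch closes: p and ~p both at 1.
All branches of the tableau close; one closing branch shown above.

Unsatisfiable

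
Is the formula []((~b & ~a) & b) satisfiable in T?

1. []((~b & ~a) & b), u
2. (~b & ~a) & b, u
3. ~b & ~a, u
4. b, u
5. ~b, u
6. ~a, u
Accessibility: uRu
Branch closes: b and ~b both at u.
Every branch closes; the branch above is one of them.

No, unsatisfiable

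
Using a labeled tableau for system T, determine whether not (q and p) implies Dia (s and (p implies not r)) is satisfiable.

1. not (q and p) implies Dia (s and (p implies not r)), 0
2. Dia (s and (p implies not r)), 0
3. s and (p implies not r), 1
4. s, 1
5. p implies not r, 1
6. not r, 1
Accessibility: 0R0, 0R1, 1R1

Satisfiable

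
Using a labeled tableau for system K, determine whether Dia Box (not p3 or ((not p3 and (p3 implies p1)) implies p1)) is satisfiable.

1. Dia Box (not p3 or ((not p3 and (p3 implies p1)) implies p1)), 0
2. Box (not p3 or ((not p3 and (p3 implies p1)) implies p1)), 1
Accessibility: 0R1

Satisfiable (open branch found)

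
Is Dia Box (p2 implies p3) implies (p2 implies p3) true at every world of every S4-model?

Invalid (countermodel exists)

Tableau for the negation not (Dia Box (p2 implies p3) implies (p2 implies p3)):
1. not (Dia Box (p2 implies p3) implies (p2 implies p3)), w0
2. Dia Box (p2 implies p3), w0
3. not (p2 implies p3), w0
4. p2, w0
5. not p3, w0
6. Box (p2 implies p3), w1
7. p2 implies p3, w1
8. p3, w1
Accessibility: w0Rw0, w0Rw1, w1Rw1
The negation has an open branch (countermodel exists).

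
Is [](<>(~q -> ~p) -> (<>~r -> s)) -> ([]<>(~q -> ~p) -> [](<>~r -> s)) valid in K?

Tableau for the negation ~([](<>(~q -> ~p) -> (<>~r -> s)) -> ([]<>(~q -> ~p) -> [](<>~r -> s))):
1. ~([](<>(~q -> ~p) -> (<>~r -> s)) -> ([]<>(~q -> ~p) -> [](<>~r -> s))), w0
2. [](<>(~q -> ~p) -> (<>~r -> s)), w0
3. ~([]<>(~q -> ~p) -> [](<>~r -> s)), w0
4. []<>(~q -> ~p), w0
5. ~[](<>~r -> s), w0
6. ~(<>~r -> s), w1
7. <>~r, w1
8. ~s, w1
9. <>(~q -> ~p) -> (<>~r -> s), w1
10. <>(~q -> ~p), w1
11. ~<>(~q -> ~p), w1
12. ~r, w2
13. ~(~q -> ~p), w2
14. ~q, w2
15. p, w2
16. ~q -> ~p, w3
17. ~(~q -> ~p), w3
18. ~q, w3
19. p, w3
20. ~p, w3
Accessibility: w0Rw1, w1Rw2, w1Rw3
Branch closes: p and ~p both at w3.
Every branch of the negation's tableau closes; the branch above is one of them.

Yes, valid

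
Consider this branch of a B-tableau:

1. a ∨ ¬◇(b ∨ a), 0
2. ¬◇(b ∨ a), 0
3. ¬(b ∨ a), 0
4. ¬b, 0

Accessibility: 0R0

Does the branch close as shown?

No atom appears with both signs at the same world.

Not closed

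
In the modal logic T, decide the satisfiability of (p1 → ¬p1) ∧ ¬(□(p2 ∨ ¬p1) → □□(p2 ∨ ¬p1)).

Satisfiable

1. (p1 → ¬p1) ∧ ¬(□(p2 ∨ ¬p1) → □□(p2 ∨ ¬p1)), 0
2. p1 → ¬p1, 0
3. ¬(□(p2 ∨ ¬p1) → □□(p2 ∨ ¬p1)), 0
4. □(p2 ∨ ¬p1), 0
5. ¬□□(p2 ∨ ¬p1), 0
6. p2 ∨ ¬p1, 0
7. ¬p1, 0
8. ¬□(p2 ∨ ¬p1), 1
9. p2 ∨ ¬p1, 1
10. ¬p1, 1
11. ¬(p2 ∨ ¬p1), 2
12. ¬p2, 2
13. p1, 2
Accessibility: 0R0, 0R1, 1R1, 1R2, 2R2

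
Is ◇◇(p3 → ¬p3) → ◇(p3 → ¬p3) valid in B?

Tableau for the negation ¬(◇◇(p3 → ¬p3) → ◇(p3 → ¬p3)):
1. ¬(◇◇(p3 → ¬p3) → ◇(p3 → ¬p3)), 0
2. ◇◇(p3 → ¬p3), 0   [¬→-rule on 1]
3. ¬◇(p3 → ¬p3), 0   [¬→-rule on 1]
4. ¬(p3 → ¬p3), 0   [¬◇-rule on 3 via 0R0]
5. p3, 0   [¬→-rule on 4]
6. ◇(p3 → ¬p3), 1   [◇-rule on 2: fresh world 1, 0R1]
7. ¬(p3 → ¬p3), 1   [¬◇-rule on 3 via 0R1]
8. p3, 1   [¬→-rule on 7]
9. p3 → ¬p3, 2   [◇-rule on 6: fresh world 2, 1R2]
10. ¬p3, 2   [→-rule on 9 (branches; this branch)]
Accessibility: 0R0, 0R1, 1R0, 1R1, 1R2, 2R1, 2R2
The negation has an open branch (countermodel exists).

No, not valid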